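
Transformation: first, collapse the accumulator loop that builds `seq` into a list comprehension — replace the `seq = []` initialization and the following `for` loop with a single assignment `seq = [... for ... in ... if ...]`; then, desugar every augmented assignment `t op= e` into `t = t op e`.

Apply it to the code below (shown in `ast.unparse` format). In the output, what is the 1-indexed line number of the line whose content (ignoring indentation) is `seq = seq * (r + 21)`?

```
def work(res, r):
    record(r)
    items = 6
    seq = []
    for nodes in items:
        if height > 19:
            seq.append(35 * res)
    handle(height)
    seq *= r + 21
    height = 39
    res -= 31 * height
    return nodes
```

6

Transformed code:
def work(res, r):
    record(r)
    items = 6
    seq = [35 * res for nodes in items if height > 19]
    handle(height)
    seq = seq * (r + 21)
    height = 39
    res = res - 31 * height
    return nodes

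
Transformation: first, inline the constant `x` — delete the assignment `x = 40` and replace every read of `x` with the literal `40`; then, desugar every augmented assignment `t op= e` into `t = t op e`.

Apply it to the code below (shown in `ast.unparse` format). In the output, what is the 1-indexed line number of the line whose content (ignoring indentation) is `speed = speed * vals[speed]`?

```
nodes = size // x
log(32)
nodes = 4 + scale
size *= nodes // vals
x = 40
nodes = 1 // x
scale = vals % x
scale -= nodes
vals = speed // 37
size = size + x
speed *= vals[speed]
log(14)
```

Transformed code:
nodes = size // 40
log(32)
nodes = 4 + scale
size = size * (nodes // vals)
nodes = 1 // 40
scale = vals % 40
scale = scale - nodes
vals = speed // 37
size = size + 40
speed = speed * vals[speed]
log(14)

10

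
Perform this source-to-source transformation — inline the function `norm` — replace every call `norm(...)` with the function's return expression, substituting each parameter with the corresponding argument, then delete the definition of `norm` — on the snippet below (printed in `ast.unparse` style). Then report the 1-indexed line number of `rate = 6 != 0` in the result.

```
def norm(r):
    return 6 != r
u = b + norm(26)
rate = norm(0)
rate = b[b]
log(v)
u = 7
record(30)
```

Transformed code:
u = b + (6 != 26)
rate = 6 != 0
rate = b[b]
log(v)
u = 7
record(30)

2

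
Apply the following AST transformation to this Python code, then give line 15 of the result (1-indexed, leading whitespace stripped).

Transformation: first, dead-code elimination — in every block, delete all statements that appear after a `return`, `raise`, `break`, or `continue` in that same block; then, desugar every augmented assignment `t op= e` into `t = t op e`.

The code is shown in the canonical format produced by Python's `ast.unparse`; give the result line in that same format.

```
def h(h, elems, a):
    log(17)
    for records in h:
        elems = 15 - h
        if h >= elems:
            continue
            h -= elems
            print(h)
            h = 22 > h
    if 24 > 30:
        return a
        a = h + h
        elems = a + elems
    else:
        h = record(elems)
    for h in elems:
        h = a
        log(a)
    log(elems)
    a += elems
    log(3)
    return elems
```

a = a + elems

Transformed code:
def h(h, elems, a):
    log(17)
    for records in h:
        elems = 15 - h
        if h >= elems:
            continue
    if 24 > 30:
        return a
    else:
        h = record(elems)
    for h in elems:
        h = a
        log(a)
    log(elems)
    a = a + elems
    log(3)
    return elems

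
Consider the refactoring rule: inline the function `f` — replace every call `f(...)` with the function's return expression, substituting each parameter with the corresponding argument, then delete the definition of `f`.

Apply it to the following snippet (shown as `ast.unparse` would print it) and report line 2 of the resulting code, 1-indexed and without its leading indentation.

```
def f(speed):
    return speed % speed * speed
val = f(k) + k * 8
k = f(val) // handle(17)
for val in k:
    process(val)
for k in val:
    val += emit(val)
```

Transformed code:
val = k % k * k + k * 8
k = val % val * val // handle(17)
for val in k:
    process(val)
for k in val:
    val += emit(val)

k = val % val * val // handle(17)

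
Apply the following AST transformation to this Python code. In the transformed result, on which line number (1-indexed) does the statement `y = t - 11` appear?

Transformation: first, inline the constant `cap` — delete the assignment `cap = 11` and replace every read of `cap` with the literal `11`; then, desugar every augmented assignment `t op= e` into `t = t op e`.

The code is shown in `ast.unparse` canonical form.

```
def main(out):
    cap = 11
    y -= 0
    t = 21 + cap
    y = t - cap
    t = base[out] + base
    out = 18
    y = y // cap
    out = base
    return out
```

4

Transformed code:
def main(out):
    y = y - 0
    t = 21 + 11
    y = t - 11
    t = base[out] + base
    out = 18
    y = y // 11
    out = base
    return out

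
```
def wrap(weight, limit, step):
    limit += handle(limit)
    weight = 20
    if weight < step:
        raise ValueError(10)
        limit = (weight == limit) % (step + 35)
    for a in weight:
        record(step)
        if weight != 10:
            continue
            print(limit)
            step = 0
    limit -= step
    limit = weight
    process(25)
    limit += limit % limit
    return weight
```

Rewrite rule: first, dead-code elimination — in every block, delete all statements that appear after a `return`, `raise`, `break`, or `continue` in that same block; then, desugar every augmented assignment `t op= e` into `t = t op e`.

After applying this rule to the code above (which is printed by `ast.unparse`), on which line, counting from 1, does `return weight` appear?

Transformed code:
def wrap(weight, limit, step):
    limit = limit + handle(limit)
    weight = 20
    if weight < step:
        raise ValueError(10)
    for a in weight:
        record(step)
        if weight != 10:
            continue
    limit = limit - step
    limit = weight
    process(25)
    limit = limit + limit % limit
    return weight

14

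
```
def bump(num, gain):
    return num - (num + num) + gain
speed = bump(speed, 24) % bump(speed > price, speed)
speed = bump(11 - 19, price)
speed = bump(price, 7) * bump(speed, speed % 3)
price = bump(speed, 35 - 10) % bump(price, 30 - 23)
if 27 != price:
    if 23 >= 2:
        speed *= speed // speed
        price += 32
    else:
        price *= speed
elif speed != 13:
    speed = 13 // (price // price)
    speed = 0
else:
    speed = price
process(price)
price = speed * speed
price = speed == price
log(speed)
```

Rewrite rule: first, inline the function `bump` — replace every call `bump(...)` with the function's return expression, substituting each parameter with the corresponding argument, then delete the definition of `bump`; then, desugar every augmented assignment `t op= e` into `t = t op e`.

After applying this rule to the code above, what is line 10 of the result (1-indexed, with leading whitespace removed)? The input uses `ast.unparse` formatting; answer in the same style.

Transformed code:
speed = (speed - (speed + speed) + 24) % ((speed > price) - ((speed > price) + (speed > price)) + speed)
speed = 11 - 19 - (11 - 19 + (11 - 19)) + price
speed = (price - (price + price) + 7) * (speed - (speed + speed) + speed % 3)
price = (speed - (speed + speed) + (35 - 10)) % (price - (price + price) + (30 - 23))
if 27 != price:
    if 23 >= 2:
        speed = speed * (speed // speed)
        price = price + 32
    else:
        price = price * speed
elif speed != 13:
    speed = 13 // (price // price)
    speed = 0
else:
    speed = price
process(price)
price = speed * speed
price = speed == price
log(speed)

price = price * speed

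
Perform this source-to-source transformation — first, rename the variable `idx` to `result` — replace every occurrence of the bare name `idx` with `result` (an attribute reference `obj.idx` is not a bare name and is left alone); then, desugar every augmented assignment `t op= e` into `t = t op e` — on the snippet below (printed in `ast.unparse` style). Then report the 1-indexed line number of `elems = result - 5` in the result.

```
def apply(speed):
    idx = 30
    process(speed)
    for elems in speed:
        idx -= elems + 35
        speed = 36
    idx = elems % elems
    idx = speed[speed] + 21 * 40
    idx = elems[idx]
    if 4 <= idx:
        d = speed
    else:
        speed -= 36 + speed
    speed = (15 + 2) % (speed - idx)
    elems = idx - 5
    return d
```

15

Transformed code:
def apply(speed):
    result = 30
    process(speed)
    for elems in speed:
        result = result - (elems + 35)
        speed = 36
    result = elems % elems
    result = speed[speed] + 21 * 40
    result = elems[result]
    if 4 <= result:
        d = speed
    else:
        speed = speed - (36 + speed)
    speed = (15 + 2) % (speed - result)
    elems = result - 5
    return d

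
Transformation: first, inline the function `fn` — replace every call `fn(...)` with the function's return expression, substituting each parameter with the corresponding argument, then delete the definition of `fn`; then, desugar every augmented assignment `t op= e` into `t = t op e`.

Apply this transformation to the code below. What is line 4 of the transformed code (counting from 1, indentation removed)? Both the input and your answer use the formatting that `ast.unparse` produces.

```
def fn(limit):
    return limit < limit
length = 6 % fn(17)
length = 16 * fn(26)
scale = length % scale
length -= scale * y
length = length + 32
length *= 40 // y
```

Transformed code:
length = 6 % (17 < 17)
length = 16 * (26 < 26)
scale = length % scale
length = length - scale * y
length = length + 32
length = length * (40 // y)

length = length - scale * y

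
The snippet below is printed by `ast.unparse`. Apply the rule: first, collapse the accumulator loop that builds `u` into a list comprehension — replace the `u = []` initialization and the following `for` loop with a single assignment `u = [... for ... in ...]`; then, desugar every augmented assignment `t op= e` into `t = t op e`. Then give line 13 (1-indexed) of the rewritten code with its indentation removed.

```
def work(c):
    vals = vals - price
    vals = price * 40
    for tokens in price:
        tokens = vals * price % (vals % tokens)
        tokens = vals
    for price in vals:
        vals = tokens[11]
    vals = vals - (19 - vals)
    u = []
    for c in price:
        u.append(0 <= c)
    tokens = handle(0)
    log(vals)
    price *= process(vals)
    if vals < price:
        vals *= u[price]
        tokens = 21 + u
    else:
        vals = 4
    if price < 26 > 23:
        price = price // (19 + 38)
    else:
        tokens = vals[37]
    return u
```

Transformed code:
def work(c):
    vals = vals - price
    vals = price * 40
    for tokens in price:
        tokens = vals * price % (vals % tokens)
        tokens = vals
    for price in vals:
        vals = tokens[11]
    vals = vals - (19 - vals)
    u = [0 <= c for c in price]
    tokens = handle(0)
    log(vals)
    price = price * process(vals)
    if vals < price:
        vals = vals * u[price]
        tokens = 21 + u
    else:
        vals = 4
    if price < 26 > 23:
        price = price // (19 + 38)
    else:
        tokens = vals[37]
    return u

price = price * process(vals)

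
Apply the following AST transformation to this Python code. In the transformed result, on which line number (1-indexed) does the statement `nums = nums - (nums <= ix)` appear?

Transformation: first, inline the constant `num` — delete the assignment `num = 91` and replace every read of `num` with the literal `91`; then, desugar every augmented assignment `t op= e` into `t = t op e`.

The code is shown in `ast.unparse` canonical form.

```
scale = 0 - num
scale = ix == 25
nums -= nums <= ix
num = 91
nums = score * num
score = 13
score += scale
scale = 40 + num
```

3

Transformed code:
scale = 0 - 91
scale = ix == 25
nums = nums - (nums <= ix)
nums = score * 91
score = 13
score = score + scale
scale = 40 + 91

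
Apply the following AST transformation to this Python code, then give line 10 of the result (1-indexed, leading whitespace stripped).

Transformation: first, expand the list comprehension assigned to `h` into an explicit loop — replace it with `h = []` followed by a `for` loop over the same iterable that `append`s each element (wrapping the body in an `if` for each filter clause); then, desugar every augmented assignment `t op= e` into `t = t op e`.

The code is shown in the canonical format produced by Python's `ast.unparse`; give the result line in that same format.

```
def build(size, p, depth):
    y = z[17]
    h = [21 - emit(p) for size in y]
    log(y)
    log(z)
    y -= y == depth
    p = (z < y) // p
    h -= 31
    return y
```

h = h - 31

Transformed code:
def build(size, p, depth):
    y = z[17]
    h = []
    for size in y:
        h.append(21 - emit(p))
    log(y)
    log(z)
    y = y - (y == depth)
    p = (z < y) // p
    h = h - 31
    return y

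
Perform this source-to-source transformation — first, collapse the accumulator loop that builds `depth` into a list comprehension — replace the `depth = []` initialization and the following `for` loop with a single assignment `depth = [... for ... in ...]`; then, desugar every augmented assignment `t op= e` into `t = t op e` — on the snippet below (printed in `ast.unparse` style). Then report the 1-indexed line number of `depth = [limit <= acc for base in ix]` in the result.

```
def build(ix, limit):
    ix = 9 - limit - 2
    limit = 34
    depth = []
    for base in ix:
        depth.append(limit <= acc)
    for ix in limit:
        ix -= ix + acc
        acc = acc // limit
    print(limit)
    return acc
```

4

Transformed code:
def build(ix, limit):
    ix = 9 - limit - 2
    limit = 34
    depth = [limit <= acc for base in ix]
    for ix in limit:
        ix = ix - (ix + acc)
        acc = acc // limit
    print(limit)
    return acc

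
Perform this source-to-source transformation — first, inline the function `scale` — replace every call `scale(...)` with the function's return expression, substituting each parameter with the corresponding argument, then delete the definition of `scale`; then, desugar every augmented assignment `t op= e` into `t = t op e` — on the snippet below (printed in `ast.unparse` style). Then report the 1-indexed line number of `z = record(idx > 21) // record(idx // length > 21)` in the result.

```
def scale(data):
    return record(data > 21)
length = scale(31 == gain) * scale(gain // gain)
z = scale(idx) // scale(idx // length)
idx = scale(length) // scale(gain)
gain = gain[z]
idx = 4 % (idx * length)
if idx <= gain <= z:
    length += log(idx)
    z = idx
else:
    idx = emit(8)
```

2

Transformed code:
length = record((31 == gain) > 21) * record(gain // gain > 21)
z = record(idx > 21) // record(idx // length > 21)
idx = record(length > 21) // record(gain > 21)
gain = gain[z]
idx = 4 % (idx * length)
if idx <= gain <= z:
    length = length + log(idx)
    z = idx
else:
    idx = emit(8)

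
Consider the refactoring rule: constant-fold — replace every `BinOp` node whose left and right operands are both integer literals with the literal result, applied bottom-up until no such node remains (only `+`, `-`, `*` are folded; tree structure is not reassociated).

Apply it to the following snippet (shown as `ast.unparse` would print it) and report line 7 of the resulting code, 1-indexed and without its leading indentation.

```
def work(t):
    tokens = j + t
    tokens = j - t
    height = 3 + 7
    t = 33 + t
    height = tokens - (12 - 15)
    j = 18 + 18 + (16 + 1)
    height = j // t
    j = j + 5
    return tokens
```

Transformed code:
def work(t):
    tokens = j + t
    tokens = j - t
    height = 10
    t = 33 + t
    height = tokens - -3
    j = 53
    height = j // t
    j = j + 5
    return tokens

j = 53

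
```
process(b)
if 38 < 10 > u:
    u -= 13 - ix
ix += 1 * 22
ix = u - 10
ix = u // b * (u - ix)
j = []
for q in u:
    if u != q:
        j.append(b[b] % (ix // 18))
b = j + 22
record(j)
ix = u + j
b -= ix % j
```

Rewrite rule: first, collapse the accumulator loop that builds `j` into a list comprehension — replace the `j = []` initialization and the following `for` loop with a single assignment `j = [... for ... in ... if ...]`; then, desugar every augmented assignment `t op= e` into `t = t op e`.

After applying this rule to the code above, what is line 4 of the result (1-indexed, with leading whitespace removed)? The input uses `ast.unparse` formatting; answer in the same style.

ix = ix + 1 * 22

Transformed code:
process(b)
if 38 < 10 > u:
    u = u - (13 - ix)
ix = ix + 1 * 22
ix = u - 10
ix = u // b * (u - ix)
j = [b[b] % (ix // 18) for q in u if u != q]
b = j + 22
record(j)
ix = u + j
b = b - ix % j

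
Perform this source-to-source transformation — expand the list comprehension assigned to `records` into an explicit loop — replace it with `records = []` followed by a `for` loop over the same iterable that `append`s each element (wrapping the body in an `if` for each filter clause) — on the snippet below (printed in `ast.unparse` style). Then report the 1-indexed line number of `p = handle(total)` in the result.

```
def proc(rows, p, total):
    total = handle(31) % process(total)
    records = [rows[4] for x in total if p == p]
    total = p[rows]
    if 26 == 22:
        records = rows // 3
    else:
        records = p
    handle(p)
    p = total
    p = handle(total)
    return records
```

14

Transformed code:
def proc(rows, p, total):
    total = handle(31) % process(total)
    records = []
    for x in total:
        if p == p:
            records.append(rows[4])
    total = p[rows]
    if 26 == 22:
        records = rows // 3
    else:
        records = p
    handle(p)
    p = total
    p = handle(total)
    return records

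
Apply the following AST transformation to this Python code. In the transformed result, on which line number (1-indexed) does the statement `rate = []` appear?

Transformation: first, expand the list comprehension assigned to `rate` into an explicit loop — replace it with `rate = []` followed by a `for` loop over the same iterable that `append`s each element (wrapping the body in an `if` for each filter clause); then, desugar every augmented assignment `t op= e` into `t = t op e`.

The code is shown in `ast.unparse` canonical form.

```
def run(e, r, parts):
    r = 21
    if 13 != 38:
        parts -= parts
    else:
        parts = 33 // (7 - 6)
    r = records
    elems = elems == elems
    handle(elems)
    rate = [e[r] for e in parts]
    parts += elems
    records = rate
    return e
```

10

Transformed code:
def run(e, r, parts):
    r = 21
    if 13 != 38:
        parts = parts - parts
    else:
        parts = 33 // (7 - 6)
    r = records
    elems = elems == elems
    handle(elems)
    rate = []
    for e in parts:
        rate.append(e[r])
    parts = parts + elems
    records = rate
    return e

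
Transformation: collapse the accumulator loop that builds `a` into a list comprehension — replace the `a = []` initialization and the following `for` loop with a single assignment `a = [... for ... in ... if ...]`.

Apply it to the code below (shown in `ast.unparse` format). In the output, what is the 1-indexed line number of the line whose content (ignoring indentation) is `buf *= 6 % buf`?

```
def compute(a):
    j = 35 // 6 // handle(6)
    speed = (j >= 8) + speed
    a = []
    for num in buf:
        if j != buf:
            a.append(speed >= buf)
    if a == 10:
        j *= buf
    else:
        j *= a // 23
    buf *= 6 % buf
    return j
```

Transformed code:
def compute(a):
    j = 35 // 6 // handle(6)
    speed = (j >= 8) + speed
    a = [speed >= buf for num in buf if j != buf]
    if a == 10:
        j *= buf
    else:
        j *= a // 23
    buf *= 6 % buf
    return j

9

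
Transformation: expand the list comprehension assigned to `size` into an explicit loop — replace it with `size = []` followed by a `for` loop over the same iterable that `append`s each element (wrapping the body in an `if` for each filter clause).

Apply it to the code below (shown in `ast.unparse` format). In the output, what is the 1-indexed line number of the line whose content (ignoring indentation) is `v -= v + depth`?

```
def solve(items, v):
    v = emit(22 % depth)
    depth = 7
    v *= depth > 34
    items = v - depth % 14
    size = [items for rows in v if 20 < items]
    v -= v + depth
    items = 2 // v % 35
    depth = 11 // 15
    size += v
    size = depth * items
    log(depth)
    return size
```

10

Transformed code:
def solve(items, v):
    v = emit(22 % depth)
    depth = 7
    v *= depth > 34
    items = v - depth % 14
    size = []
    for rows in v:
        if 20 < items:
            size.append(items)
    v -= v + depth
    items = 2 // v % 35
    depth = 11 // 15
    size += v
    size = depth * items
    log(depth)
    return size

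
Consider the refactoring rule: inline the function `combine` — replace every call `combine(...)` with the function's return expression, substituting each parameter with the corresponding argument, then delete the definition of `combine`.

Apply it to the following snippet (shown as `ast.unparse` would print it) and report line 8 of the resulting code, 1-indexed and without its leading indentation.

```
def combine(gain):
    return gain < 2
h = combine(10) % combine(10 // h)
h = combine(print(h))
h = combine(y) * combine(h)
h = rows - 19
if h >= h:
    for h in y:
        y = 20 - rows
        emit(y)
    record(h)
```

Transformed code:
h = (10 < 2) % (10 // h < 2)
h = print(h) < 2
h = (y < 2) * (h < 2)
h = rows - 19
if h >= h:
    for h in y:
        y = 20 - rows
        emit(y)
    record(h)

emit(y)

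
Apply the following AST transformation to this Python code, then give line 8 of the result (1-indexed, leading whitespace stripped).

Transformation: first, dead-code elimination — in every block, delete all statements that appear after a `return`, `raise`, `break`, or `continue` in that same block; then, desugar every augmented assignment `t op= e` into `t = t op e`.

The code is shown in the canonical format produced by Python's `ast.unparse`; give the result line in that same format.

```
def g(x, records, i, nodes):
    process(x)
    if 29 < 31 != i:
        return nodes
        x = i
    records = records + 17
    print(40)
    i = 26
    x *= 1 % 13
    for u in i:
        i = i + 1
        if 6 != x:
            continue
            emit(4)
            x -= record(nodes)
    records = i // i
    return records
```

x = x * (1 % 13)

Transformed code:
def g(x, records, i, nodes):
    process(x)
    if 29 < 31 != i:
        return nodes
    records = records + 17
    print(40)
    i = 26
    x = x * (1 % 13)
    for u in i:
        i = i + 1
        if 6 != x:
            continue
    records = i // i
    return records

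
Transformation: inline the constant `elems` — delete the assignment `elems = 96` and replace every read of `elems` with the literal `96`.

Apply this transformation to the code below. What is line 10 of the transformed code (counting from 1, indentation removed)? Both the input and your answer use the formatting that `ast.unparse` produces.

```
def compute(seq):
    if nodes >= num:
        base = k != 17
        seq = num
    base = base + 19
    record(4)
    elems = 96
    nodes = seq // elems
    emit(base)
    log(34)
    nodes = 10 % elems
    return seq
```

nodes = 10 % 96

Transformed code:
def compute(seq):
    if nodes >= num:
        base = k != 17
        seq = num
    base = base + 19
    record(4)
    nodes = seq // 96
    emit(base)
    log(34)
    nodes = 10 % 96
    return seq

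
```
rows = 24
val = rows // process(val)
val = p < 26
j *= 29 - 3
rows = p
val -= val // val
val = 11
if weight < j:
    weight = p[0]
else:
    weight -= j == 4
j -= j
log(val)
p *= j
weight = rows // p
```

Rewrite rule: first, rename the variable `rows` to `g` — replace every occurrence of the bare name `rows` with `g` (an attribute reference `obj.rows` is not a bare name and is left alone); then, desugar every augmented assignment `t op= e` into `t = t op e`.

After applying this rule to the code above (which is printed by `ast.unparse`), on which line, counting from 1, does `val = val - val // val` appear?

6

Transformed code:
g = 24
val = g // process(val)
val = p < 26
j = j * (29 - 3)
g = p
val = val - val // val
val = 11
if weight < j:
    weight = p[0]
else:
    weight = weight - (j == 4)
j = j - j
log(val)
p = p * j
weight = g // p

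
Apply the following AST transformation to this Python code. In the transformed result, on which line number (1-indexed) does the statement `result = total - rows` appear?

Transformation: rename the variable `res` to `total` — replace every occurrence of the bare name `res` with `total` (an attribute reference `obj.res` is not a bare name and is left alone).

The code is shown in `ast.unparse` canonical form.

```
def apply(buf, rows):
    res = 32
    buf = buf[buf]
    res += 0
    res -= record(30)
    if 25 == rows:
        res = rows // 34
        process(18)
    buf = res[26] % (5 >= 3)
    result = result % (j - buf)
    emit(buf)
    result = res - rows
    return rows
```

12

Transformed code:
def apply(buf, rows):
    total = 32
    buf = buf[buf]
    total += 0
    total -= record(30)
    if 25 == rows:
        total = rows // 34
        process(18)
    buf = total[26] % (5 >= 3)
    result = result % (j - buf)
    emit(buf)
    result = total - rows
    return rows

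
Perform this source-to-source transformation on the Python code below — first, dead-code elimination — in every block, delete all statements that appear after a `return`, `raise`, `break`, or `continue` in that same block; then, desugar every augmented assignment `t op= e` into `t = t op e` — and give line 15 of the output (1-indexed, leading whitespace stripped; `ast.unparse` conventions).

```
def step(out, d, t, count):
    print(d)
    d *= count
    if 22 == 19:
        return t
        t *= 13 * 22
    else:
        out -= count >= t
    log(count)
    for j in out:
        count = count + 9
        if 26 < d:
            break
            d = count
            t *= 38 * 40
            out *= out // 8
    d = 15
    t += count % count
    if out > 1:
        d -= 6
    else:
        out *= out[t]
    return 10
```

Transformed code:
def step(out, d, t, count):
    print(d)
    d = d * count
    if 22 == 19:
        return t
    else:
        out = out - (count >= t)
    log(count)
    for j in out:
        count = count + 9
        if 26 < d:
            break
    d = 15
    t = t + count % count
    if out > 1:
        d = d - 6
    else:
        out = out * out[t]
    return 10

if out > 1:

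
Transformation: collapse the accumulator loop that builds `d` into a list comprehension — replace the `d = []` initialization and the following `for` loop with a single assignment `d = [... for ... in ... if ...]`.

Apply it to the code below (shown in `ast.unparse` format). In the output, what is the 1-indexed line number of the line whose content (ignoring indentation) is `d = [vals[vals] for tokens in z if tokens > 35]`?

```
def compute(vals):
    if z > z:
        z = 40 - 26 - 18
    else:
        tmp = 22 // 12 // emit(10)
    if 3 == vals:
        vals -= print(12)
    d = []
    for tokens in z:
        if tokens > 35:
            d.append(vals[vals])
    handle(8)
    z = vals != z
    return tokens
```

Transformed code:
def compute(vals):
    if z > z:
        z = 40 - 26 - 18
    else:
        tmp = 22 // 12 // emit(10)
    if 3 == vals:
        vals -= print(12)
    d = [vals[vals] for tokens in z if tokens > 35]
    handle(8)
    z = vals != z
    return tokens

8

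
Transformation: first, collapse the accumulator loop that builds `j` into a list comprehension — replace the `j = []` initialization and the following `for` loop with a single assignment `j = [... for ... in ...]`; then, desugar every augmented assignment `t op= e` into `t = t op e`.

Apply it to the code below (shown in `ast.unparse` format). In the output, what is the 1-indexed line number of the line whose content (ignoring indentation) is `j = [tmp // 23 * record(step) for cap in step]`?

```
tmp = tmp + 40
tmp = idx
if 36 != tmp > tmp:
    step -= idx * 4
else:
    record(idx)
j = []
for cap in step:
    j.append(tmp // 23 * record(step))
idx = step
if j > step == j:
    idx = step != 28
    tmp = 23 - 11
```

Transformed code:
tmp = tmp + 40
tmp = idx
if 36 != tmp > tmp:
    step = step - idx * 4
else:
    record(idx)
j = [tmp // 23 * record(step) for cap in step]
idx = step
if j > step == j:
    idx = step != 28
    tmp = 23 - 11

7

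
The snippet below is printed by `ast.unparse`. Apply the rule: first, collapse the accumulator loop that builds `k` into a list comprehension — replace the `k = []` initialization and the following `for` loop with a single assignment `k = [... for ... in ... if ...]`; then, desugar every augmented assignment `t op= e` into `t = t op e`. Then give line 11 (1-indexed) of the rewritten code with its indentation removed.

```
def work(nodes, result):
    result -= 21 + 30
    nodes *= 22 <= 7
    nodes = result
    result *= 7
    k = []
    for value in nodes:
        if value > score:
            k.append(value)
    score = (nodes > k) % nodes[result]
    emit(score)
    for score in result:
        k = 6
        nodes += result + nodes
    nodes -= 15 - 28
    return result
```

Transformed code:
def work(nodes, result):
    result = result - (21 + 30)
    nodes = nodes * (22 <= 7)
    nodes = result
    result = result * 7
    k = [value for value in nodes if value > score]
    score = (nodes > k) % nodes[result]
    emit(score)
    for score in result:
        k = 6
        nodes = nodes + (result + nodes)
    nodes = nodes - (15 - 28)
    return result

nodes = nodes + (result + nodes)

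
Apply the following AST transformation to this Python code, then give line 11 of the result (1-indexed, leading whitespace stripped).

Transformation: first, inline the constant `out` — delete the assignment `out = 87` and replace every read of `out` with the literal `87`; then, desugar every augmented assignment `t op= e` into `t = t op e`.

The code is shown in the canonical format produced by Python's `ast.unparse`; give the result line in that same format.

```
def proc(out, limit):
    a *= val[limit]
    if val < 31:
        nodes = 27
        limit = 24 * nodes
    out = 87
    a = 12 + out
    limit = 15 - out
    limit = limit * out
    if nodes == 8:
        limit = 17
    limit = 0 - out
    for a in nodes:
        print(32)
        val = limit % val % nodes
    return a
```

limit = 0 - 87

Transformed code:
def proc(out, limit):
    a = a * val[limit]
    if val < 31:
        nodes = 27
        limit = 24 * nodes
    a = 12 + 87
    limit = 15 - 87
    limit = limit * 87
    if nodes == 8:
        limit = 17
    limit = 0 - 87
    for a in nodes:
        print(32)
        val = limit % val % nodes
    return a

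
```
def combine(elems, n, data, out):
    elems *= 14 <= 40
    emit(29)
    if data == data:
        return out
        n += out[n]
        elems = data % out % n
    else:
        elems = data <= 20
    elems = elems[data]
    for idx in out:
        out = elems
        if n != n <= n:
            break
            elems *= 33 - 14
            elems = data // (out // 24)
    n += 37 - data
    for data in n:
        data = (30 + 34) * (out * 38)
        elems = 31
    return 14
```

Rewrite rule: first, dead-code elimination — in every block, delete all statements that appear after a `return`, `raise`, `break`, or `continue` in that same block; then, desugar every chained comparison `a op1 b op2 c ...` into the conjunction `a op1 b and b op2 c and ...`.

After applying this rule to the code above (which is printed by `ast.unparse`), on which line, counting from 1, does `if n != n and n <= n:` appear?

Transformed code:
def combine(elems, n, data, out):
    elems *= 14 <= 40
    emit(29)
    if data == data:
        return out
    else:
        elems = data <= 20
    elems = elems[data]
    for idx in out:
        out = elems
        if n != n and n <= n:
            break
    n += 37 - data
    for data in n:
        data = (30 + 34) * (out * 38)
        elems = 31
    return 14

11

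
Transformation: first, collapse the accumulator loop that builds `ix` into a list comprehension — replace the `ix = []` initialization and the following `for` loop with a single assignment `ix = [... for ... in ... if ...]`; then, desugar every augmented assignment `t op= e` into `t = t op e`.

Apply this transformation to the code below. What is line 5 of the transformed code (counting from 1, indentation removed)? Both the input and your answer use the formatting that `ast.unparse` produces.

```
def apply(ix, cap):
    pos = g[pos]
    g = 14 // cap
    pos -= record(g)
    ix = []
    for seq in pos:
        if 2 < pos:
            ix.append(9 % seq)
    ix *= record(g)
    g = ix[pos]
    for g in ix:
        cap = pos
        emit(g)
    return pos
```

Transformed code:
def apply(ix, cap):
    pos = g[pos]
    g = 14 // cap
    pos = pos - record(g)
    ix = [9 % seq for seq in pos if 2 < pos]
    ix = ix * record(g)
    g = ix[pos]
    for g in ix:
        cap = pos
        emit(g)
    return pos

ix = [9 % seq for seq in pos if 2 < pos]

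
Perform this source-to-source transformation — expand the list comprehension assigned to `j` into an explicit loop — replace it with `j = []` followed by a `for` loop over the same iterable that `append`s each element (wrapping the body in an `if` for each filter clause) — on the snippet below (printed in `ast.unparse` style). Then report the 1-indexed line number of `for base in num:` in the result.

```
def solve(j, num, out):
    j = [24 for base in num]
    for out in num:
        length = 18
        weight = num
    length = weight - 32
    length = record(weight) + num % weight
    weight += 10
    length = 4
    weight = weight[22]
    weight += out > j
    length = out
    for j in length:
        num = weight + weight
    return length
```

Transformed code:
def solve(j, num, out):
    j = []
    for base in num:
        j.append(24)
    for out in num:
        length = 18
        weight = num
    length = weight - 32
    length = record(weight) + num % weight
    weight += 10
    length = 4
    weight = weight[22]
    weight += out > j
    length = out
    for j in length:
        num = weight + weight
    return length

3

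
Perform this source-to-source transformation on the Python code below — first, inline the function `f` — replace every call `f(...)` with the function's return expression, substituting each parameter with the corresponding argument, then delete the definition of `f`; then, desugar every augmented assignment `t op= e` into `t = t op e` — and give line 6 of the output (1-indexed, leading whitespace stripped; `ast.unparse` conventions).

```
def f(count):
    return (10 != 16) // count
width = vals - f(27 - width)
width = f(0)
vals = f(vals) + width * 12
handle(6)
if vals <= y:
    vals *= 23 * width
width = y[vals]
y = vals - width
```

vals = vals * (23 * width)

Transformed code:
width = vals - (10 != 16) // (27 - width)
width = (10 != 16) // 0
vals = (10 != 16) // vals + width * 12
handle(6)
if vals <= y:
    vals = vals * (23 * width)
width = y[vals]
y = vals - width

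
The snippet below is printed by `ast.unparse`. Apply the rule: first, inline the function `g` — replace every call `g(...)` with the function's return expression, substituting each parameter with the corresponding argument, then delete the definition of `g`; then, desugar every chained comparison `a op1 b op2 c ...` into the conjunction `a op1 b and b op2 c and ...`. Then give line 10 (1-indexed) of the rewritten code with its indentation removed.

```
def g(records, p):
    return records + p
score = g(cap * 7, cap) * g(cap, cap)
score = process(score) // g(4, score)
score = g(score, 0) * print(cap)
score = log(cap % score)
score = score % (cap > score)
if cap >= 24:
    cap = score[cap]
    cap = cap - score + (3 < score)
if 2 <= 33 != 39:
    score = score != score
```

score = score != score

Transformed code:
score = (cap * 7 + cap) * (cap + cap)
score = process(score) // (4 + score)
score = (score + 0) * print(cap)
score = log(cap % score)
score = score % (cap > score)
if cap >= 24:
    cap = score[cap]
    cap = cap - score + (3 < score)
if 2 <= 33 and 33 != 39:
    score = score != score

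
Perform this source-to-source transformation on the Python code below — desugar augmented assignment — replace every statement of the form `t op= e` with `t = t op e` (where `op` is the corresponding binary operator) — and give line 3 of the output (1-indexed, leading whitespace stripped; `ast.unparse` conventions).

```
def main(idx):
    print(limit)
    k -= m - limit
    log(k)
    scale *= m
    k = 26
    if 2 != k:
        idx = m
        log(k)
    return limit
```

k = k - (m - limit)

Transformed code:
def main(idx):
    print(limit)
    k = k - (m - limit)
    log(k)
    scale = scale * m
    k = 26
    if 2 != k:
        idx = m
        log(k)
    return limit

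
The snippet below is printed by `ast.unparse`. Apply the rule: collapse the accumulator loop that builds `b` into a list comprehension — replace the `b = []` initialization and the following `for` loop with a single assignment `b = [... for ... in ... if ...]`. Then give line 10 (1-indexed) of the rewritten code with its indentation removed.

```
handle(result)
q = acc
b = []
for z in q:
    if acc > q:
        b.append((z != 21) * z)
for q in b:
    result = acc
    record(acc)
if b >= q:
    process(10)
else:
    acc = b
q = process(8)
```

Transformed code:
handle(result)
q = acc
b = [(z != 21) * z for z in q if acc > q]
for q in b:
    result = acc
    record(acc)
if b >= q:
    process(10)
else:
    acc = b
q = process(8)

acc = b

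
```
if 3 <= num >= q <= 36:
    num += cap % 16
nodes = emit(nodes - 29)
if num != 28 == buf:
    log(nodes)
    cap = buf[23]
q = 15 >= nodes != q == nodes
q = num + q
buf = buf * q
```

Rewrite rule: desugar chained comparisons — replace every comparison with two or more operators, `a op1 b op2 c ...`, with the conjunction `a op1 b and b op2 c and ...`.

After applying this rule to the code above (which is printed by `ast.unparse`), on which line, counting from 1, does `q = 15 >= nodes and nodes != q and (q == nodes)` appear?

7

Transformed code:
if 3 <= num and num >= q and (q <= 36):
    num += cap % 16
nodes = emit(nodes - 29)
if num != 28 and 28 == buf:
    log(nodes)
    cap = buf[23]
q = 15 >= nodes and nodes != q and (q == nodes)
q = num + q
buf = buf * q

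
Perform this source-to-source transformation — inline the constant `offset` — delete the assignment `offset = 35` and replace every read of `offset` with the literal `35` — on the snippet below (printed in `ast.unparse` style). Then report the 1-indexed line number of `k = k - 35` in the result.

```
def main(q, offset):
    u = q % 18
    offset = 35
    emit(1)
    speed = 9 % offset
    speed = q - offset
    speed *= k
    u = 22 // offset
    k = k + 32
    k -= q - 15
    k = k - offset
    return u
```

Transformed code:
def main(q, offset):
    u = q % 18
    emit(1)
    speed = 9 % 35
    speed = q - 35
    speed *= k
    u = 22 // 35
    k = k + 32
    k -= q - 15
    k = k - 35
    return u

10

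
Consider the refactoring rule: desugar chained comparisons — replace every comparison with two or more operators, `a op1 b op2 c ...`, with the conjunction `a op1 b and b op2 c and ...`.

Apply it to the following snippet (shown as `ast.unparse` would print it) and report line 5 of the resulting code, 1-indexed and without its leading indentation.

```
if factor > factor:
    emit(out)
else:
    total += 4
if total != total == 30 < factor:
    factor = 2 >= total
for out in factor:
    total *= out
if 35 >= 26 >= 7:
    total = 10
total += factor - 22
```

if total != total and total == 30 and (30 < factor):

Transformed code:
if factor > factor:
    emit(out)
else:
    total += 4
if total != total and total == 30 and (30 < factor):
    factor = 2 >= total
for out in factor:
    total *= out
if 35 >= 26 and 26 >= 7:
    total = 10
total += factor - 22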